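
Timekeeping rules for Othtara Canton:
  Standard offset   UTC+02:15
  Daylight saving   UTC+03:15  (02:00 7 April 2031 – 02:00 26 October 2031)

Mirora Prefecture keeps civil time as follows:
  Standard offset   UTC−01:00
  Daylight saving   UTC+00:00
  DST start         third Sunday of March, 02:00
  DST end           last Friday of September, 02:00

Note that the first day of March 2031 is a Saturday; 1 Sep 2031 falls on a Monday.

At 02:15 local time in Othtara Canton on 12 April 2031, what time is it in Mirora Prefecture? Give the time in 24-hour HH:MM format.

12 April 2031 lies within the daylight-saving period (7 April – 26 October), so Othtara Canton is on daylight time, UTC+03:15.
02:15 Othtara Canton − 3h15m = 23:00 UTC (rolling into the previous day, 11 April 2031).
1 March 2031 is a Saturday, so the first Sunday is March 2 and the third is March 16.
1 September 2031 is a Monday, so Fridays fall on 5, 12, 19, 26; the last is September 26.
At the standard offset (UTC−01:00), 23:00 UTC − 1h = 22:00 Mirora Prefecture standard time.
The standard-time date in Mirora Prefecture, 11 April 2031, falls between 16 March and 26 September, so daylight saving is in effect and Mirora Prefecture is at UTC+00:00.
23:00 UTC + 0h = 23:00 Mirora Prefecture.

23:00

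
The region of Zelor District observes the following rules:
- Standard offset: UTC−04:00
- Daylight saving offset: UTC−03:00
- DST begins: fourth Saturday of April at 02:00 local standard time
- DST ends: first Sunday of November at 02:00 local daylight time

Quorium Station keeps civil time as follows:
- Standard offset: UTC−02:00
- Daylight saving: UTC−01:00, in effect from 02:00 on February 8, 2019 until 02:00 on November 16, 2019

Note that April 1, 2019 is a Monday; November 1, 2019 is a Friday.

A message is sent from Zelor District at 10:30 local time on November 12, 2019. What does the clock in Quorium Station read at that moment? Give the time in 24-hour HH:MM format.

13:30

1 April 2019 is a Monday, so the first Saturday is April 6 and the fourth is April 27.
1 November 2019 is a Friday, so the first Sunday is November 3.
November 12, 2019 does not fall between 27 April and 3 November, so daylight saving is not in effect and Zelor District is at UTC−04:00.
10:30 Zelor District + 4h = 14:30 UTC.
At the standard offset (UTC−02:00), 14:30 UTC − 2h = 12:30 Quorium Station standard time.
Daylight saving runs 8 February – 16 November; the standard-time date in Quorium Station, November 12, 2019, is inside that window, so Quorium Station is at UTC−01:00.
14:30 UTC − 1h = 13:30 Quorium Station.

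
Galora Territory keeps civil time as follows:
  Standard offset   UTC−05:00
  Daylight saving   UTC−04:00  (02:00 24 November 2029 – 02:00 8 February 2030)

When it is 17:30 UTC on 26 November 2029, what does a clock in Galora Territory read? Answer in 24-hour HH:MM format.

13:30

At the standard offset (UTC−05:00), 17:30 UTC − 5h = 12:30 Galora Territory standard time.
The standard-time date in Galora Territory, 26 November 2029, lies within the daylight-saving period (24 November 2029 – 8 February 2030), so Galora Territory is on daylight time, UTC−04:00.
17:30 UTC − 4h = 13:30 local.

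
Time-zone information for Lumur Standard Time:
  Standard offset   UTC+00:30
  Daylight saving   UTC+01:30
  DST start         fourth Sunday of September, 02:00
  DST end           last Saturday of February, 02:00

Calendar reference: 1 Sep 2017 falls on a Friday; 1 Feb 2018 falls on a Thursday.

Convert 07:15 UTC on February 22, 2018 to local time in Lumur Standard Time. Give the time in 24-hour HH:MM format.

1 September 2017 is a Friday, so the first Sunday is September 3 and the fourth is September 24.
1 February 2018 is a Thursday, so Saturdays fall on 3, 10, 17, 24; the last is February 24.
At the standard offset (UTC+00:30), 07:15 UTC + 0h30m = 07:45 Lumur Standard Time standard time.
Daylight saving runs 24 September 2017 – 24 February 2018; the standard-time date in Lumur Standard Time, February 22, 2018, is inside that window, so Lumur Standard Time is at UTC+01:30.
07:15 UTC + 1h30m = 08:45 local.

08:45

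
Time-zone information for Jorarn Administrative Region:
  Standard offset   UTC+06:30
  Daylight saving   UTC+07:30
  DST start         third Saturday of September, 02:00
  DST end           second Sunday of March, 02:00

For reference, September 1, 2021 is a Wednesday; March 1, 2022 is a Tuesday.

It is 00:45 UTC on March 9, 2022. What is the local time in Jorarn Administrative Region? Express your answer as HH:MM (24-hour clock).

1 September 2021 is a Wednesday, so the first Saturday is September 4 and the third is September 18.
1 March 2022 is a Tuesday, so the first Sunday is March 6 and the second is March 13.
At the standard offset (UTC+06:30), 00:45 UTC + 6h30m = 07:15 Jorarn Administrative Region standard time.
Daylight saving runs 18 September 2021 – 13 March 2022; the standard-time date in Jorarn Administrative Region, March 9, 2022, is inside that window, so Jorarn Administrative Region is at UTC+07:30.
00:45 UTC + 7h30m = 08:15 local.

08:15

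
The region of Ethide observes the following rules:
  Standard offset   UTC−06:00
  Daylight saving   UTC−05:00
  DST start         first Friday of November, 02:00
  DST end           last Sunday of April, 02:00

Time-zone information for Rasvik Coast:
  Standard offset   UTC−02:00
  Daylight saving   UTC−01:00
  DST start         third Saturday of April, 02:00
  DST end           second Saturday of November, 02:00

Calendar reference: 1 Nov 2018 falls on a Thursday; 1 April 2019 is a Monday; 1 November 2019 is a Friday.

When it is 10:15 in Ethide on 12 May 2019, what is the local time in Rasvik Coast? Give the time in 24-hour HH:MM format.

1 November 2018 is a Thursday, so the first Friday is November 2.
1 April 2019 is a Monday, so Sundays fall on 7, 14, 21, 28; the last is April 28.
12 May 2019 does not fall between 2 November 2018 and 28 April 2019, so daylight saving is not in effect and Ethide is at UTC−06:00.
10:15 Ethide + 6h = 16:15 UTC.
1 April 2019 is a Monday, so the first Saturday is April 6 and the third is April 20.
1 November 2019 is a Friday, so the first Saturday is November 2 and the second is November 9.
At the standard offset (UTC−02:00), 16:15 UTC − 2h = 14:15 Rasvik Coast standard time.
Daylight saving runs 20 April – 9 November; the standard-time date in Rasvik Coast, 12 May 2019, is inside that window, so Rasvik Coast is at UTC−01:00.
16:15 UTC − 1h = 15:15 Rasvik Coast.

15:15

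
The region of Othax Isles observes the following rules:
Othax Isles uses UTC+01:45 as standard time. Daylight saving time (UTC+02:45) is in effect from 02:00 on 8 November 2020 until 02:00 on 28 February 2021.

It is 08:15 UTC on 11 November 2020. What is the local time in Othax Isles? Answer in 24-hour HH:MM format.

11:00

At the standard offset (UTC+01:45), 08:15 UTC + 1h45m = 10:00 Othax Isles standard time.
The standard-time date in Othax Isles, 11 November 2020, lies within the daylight-saving period (8 November 2020 – 28 February 2021), so Othax Isles is on daylight time, UTC+02:45.
08:15 UTC + 2h45m = 11:00 local.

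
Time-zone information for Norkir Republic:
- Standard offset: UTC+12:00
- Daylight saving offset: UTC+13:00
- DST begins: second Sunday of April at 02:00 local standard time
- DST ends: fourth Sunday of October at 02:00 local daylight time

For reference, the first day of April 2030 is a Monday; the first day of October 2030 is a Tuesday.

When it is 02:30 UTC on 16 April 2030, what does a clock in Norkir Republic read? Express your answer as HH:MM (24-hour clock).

1 April 2030 is a Monday, so the first Sunday is April 7 and the second is April 14.
1 October 2030 is a Tuesday, so the first Sunday is October 6 and the fourth is October 27.
At the standard offset (UTC+12:00), 02:30 UTC + 12h = 14:30 Norkir Republic standard time.
The standard-time date in Norkir Republic, 16 April 2030, falls between 14 April and 27 October, so daylight saving is in effect and Norkir Republic is at UTC+13:00.
02:30 UTC + 13h = 15:30 local.

15:30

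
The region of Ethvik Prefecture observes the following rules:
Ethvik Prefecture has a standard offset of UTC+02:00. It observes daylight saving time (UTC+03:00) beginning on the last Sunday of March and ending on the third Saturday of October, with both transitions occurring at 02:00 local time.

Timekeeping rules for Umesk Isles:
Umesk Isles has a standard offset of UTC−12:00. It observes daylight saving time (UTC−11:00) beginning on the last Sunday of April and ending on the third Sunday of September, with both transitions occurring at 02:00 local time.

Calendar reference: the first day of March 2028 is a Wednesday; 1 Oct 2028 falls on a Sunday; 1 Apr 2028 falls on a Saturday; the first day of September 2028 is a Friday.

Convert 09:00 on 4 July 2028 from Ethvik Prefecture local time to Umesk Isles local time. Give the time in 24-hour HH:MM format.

1 March 2028 is a Wednesday, so Sundays fall on 5, 12, 19, 26; the last is March 26.
1 October 2028 is a Sunday, so the first Saturday is October 7 and the third is October 21.
4 July 2028 falls between 26 March and 21 October, so daylight saving is in effect and Ethvik Prefecture is at UTC+03:00.
09:00 Ethvik Prefecture − 3h = 06:00 UTC.
1 April 2028 is a Saturday, so Sundays fall on 2, 9, 16, 23, 30; the last is April 30.
1 September 2028 is a Friday, so the first Sunday is September 3 and the third is September 17.
At the standard offset (UTC−12:00), 06:00 UTC − 12h = 18:00 Umesk Isles standard time (rolling into the previous day, 3 July 2028).
The standard-time date in Umesk Isles, 3 July 2028, falls between 30 April and 17 September, so daylight saving is in effect and Umesk Isles is at UTC−11:00.
06:00 UTC − 11h = 19:00 Umesk Isles (rolling into the previous day, 3 July 2028).

19:00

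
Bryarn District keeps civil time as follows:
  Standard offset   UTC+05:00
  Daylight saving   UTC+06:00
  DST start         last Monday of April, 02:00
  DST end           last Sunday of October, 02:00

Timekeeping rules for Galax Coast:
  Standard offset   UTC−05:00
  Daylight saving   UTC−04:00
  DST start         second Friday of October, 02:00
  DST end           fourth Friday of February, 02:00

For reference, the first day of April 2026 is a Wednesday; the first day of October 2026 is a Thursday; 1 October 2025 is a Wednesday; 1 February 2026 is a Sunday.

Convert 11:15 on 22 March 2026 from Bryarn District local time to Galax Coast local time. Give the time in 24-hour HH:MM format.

1 April 2026 is a Wednesday, so Mondays fall on 6, 13, 20, 27; the last is April 27.
1 October 2026 is a Thursday, so Sundays fall on 4, 11, 18, 25; the last is October 25.
22 March 2026 is outside the daylight-saving period (27 April – 25 October), so Bryarn District is on standard time, UTC+05:00.
11:15 Bryarn District − 5h = 06:15 UTC.
1 October 2025 is a Wednesday, so the first Friday is October 3 and the second is October 10.
1 February 2026 is a Sunday, so the first Friday is February 6 and the fourth is February 27.
At the standard offset (UTC−05:00), 06:15 UTC − 5h = 01:15 Galax Coast standard time.
The standard-time date in Galax Coast, 22 March 2026, does not fall between 10 October 2025 and 27 February 2026, so daylight saving is not in effect and Galax Coast is at UTC−05:00.
06:15 UTC − 5h = 01:15 Galax Coast.

01:15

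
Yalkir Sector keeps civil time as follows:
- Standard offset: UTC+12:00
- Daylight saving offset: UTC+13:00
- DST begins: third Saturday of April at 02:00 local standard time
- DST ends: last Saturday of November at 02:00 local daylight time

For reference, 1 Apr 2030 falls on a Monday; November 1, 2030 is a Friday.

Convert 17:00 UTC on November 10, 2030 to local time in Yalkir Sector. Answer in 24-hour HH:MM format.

06:00

1 April 2030 is a Monday, so the first Saturday is April 6 and the third is April 20.
1 November 2030 is a Friday, so Saturdays fall on 2, 9, 16, 23, 30; the last is November 30.
At the standard offset (UTC+12:00), 17:00 UTC + 12h = 05:00 Yalkir Sector standard time (rolling into the next day, 11 November 2030).
The standard-time date in Yalkir Sector, November 11, 2030, falls between 20 April and 30 November, so daylight saving is in effect and Yalkir Sector is at UTC+13:00.
17:00 UTC + 13h = 06:00 local (rolling into the next day, 11 November 2030).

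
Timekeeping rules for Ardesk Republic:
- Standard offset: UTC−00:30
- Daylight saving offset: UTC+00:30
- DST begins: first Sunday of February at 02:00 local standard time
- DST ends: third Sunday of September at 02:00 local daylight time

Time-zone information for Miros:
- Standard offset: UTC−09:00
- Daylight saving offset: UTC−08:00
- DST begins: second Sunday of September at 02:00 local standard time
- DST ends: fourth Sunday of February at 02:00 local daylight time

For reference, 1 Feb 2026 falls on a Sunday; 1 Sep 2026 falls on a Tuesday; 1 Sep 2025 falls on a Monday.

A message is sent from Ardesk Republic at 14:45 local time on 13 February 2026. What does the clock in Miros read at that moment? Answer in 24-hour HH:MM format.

06:15

1 February 2026 is a Sunday, so the first Sunday is February 1.
1 September 2026 is a Tuesday, so the first Sunday is September 6 and the third is September 20.
13 February 2026 lies within the daylight-saving period (1 February – 20 September), so Ardesk Republic is on daylight time, UTC+00:30.
14:45 Ardesk Republic − 0h30m = 14:15 UTC.
1 September 2025 is a Monday, so the first Sunday is September 7 and the second is September 14.
1 February 2026 is a Sunday, so the first Sunday is February 1 and the fourth is February 22.
At the standard offset (UTC−09:00), 14:15 UTC − 9h = 05:15 Miros standard time.
The standard-time date in Miros, 13 February 2026, falls between 14 September 2025 and 22 February 2026, so daylight saving is in effect and Miros is at UTC−08:00.
14:15 UTC − 8h = 06:15 Miros.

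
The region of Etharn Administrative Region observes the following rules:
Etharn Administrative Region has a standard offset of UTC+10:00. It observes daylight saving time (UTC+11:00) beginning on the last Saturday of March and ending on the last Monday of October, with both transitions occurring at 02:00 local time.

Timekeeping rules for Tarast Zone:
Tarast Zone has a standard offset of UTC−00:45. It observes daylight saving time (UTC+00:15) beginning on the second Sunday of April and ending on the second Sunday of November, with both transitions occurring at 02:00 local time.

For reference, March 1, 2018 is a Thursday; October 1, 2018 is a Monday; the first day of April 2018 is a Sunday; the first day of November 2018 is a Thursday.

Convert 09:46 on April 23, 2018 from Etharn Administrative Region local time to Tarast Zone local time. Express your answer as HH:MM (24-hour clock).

1 March 2018 is a Thursday, so Saturdays fall on 3, 10, 17, 24, 31; the last is March 31.
1 October 2018 is a Monday, so Mondays fall on 1, 8, 15, 22, 29; the last is October 29.
April 23, 2018 lies within the daylight-saving period (31 March – 29 October), so Etharn Administrative Region is on daylight time, UTC+11:00.
09:46 Etharn Administrative Region − 11h = 22:46 UTC (rolling into the previous day, 22 April 2018).
1 April 2018 is a Sunday, so the first Sunday is April 1 and the second is April 8.
1 November 2018 is a Thursday, so the first Sunday is November 4 and the second is November 11.
At the standard offset (UTC−00:45), 22:46 UTC − 0h45m = 22:01 Tarast Zone standard time.
Daylight saving runs 8 April – 11 November; the standard-time date in Tarast Zone, April 22, 2018, is inside that window, so Tarast Zone is at UTC+00:15.
22:46 UTC + 0h15m = 23:01 Tarast Zone.

23:01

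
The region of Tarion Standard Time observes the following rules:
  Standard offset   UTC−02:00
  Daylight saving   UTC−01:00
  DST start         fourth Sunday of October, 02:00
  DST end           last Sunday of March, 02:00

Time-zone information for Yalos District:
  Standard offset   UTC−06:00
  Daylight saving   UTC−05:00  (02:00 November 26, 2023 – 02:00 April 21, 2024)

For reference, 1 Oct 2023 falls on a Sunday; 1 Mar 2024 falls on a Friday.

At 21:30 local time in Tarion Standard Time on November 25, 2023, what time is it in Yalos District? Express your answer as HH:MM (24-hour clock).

1 October 2023 is a Sunday, so the first Sunday is October 1 and the fourth is October 22.
1 March 2024 is a Friday, so Sundays fall on 3, 10, 17, 24, 31; the last is March 31.
Daylight saving runs 22 October 2023 – 31 March 2024; November 25, 2023 is inside that window, so Tarion Standard Time is at UTC−01:00.
21:30 Tarion Standard Time + 1h = 22:30 UTC.
At the standard offset (UTC−06:00), 22:30 UTC − 6h = 16:30 Yalos District standard time.
The standard-time date in Yalos District, November 25, 2023, does not fall between 26 November 2023 and 21 April 2024, so daylight saving is not in effect and Yalos District is at UTC−06:00.
22:30 UTC − 6h = 16:30 Yalos District.

16:30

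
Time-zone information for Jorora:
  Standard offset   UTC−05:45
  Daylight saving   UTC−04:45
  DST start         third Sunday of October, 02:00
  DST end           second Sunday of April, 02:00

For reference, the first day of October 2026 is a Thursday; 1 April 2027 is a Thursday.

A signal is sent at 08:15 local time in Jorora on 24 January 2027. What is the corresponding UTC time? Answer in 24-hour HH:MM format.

13:00

1 October 2026 is a Thursday, so the first Sunday is October 4 and the third is October 18.
1 April 2027 is a Thursday, so the first Sunday is April 4 and the second is April 11.
24 January 2027 falls between 18 October 2026 and 11 April 2027, so daylight saving is in effect and Jorora is at UTC−04:45.
08:15 local + 4h45m = 13:00 UTC.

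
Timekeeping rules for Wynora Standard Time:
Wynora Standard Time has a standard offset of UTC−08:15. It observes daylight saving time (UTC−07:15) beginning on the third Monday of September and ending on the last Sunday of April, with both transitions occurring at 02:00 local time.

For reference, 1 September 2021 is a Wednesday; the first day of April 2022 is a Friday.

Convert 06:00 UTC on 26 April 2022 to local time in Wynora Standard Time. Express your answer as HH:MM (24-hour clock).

21:45

1 September 2021 is a Wednesday, so the first Monday is September 6 and the third is September 20.
1 April 2022 is a Friday, so Sundays fall on 3, 10, 17, 24; the last is April 24.
At the standard offset (UTC−08:15), 06:00 UTC − 8h15m = 21:45 Wynora Standard Time standard time (rolling into the previous day, 25 April 2022).
Daylight saving runs 20 September 2021 – 24 April 2022; the standard-time date in Wynora Standard Time, 25 April 2022, is outside that window, so Wynora Standard Time is on standard time at UTC−08:15.
06:00 UTC − 8h15m = 21:45 local (rolling into the previous day, 25 April 2022).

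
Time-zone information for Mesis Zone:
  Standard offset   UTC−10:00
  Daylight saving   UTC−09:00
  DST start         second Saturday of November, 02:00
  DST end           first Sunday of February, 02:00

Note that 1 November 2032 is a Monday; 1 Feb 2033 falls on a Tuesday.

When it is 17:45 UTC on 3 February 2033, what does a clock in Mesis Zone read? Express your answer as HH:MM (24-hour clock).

08:45

1 November 2032 is a Monday, so the first Saturday is November 6 and the second is November 13.
1 February 2033 is a Tuesday, so the first Sunday is February 6.
At the standard offset (UTC−10:00), 17:45 UTC − 10h = 07:45 Mesis Zone standard time.
The standard-time date in Mesis Zone, 3 February 2033, falls between 13 November 2032 and 6 February 2033, so daylight saving is in effect and Mesis Zone is at UTC−09:00.
17:45 UTC − 9h = 08:45 local.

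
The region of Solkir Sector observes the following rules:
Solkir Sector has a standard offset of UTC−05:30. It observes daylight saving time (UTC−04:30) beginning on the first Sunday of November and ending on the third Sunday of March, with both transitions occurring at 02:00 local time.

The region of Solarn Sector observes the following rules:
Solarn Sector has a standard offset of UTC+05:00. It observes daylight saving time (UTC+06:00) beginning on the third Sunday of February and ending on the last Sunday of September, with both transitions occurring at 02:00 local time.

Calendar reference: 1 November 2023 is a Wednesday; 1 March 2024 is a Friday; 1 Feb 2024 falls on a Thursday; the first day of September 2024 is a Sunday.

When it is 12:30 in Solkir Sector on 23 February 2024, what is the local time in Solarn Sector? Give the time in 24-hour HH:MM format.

1 November 2023 is a Wednesday, so the first Sunday is November 5.
1 March 2024 is a Friday, so the first Sunday is March 3 and the third is March 17.
23 February 2024 lies within the daylight-saving period (5 November 2023 – 17 March 2024), so Solkir Sector is on daylight time, UTC−04:30.
12:30 Solkir Sector + 4h30m = 17:00 UTC.
1 February 2024 is a Thursday, so the first Sunday is February 4 and the third is February 18.
1 September 2024 is a Sunday, so Sundays fall on 1, 8, 15, 22, 29; the last is September 29.
At the standard offset (UTC+05:00), 17:00 UTC + 5h = 22:00 Solarn Sector standard time.
The standard-time date in Solarn Sector, 23 February 2024, lies within the daylight-saving period (18 February – 29 September), so Solarn Sector is on daylight time, UTC+06:00.
17:00 UTC + 6h = 23:00 Solarn Sector.

23:00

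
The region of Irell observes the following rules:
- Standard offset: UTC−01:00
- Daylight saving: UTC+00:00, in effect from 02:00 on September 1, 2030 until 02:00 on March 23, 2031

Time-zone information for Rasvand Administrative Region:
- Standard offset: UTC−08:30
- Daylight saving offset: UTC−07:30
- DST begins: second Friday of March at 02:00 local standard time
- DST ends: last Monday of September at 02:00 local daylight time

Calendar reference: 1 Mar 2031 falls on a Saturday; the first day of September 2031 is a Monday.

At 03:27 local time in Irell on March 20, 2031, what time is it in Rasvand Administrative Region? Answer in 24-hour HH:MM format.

March 20, 2031 lies within the daylight-saving period (1 September 2030 – 23 March 2031), so Irell is on daylight time, UTC+00:00.
03:27 Irell − 0h = 03:27 UTC.
1 March 2031 is a Saturday, so the first Friday is March 7 and the second is March 14.
1 September 2031 is a Monday, so Mondays fall on 1, 8, 15, 22, 29; the last is September 29.
At the standard offset (UTC−08:30), 03:27 UTC − 8h30m = 18:57 Rasvand Administrative Region standard time (rolling into the previous day, 19 March 2031).
The standard-time date in Rasvand Administrative Region, March 19, 2031, lies within the daylight-saving period (14 March – 29 September), so Rasvand Administrative Region is on daylight time, UTC−07:30.
03:27 UTC − 7h30m = 19:57 Rasvand Administrative Region (rolling into the previous day, 19 March 2031).

19:57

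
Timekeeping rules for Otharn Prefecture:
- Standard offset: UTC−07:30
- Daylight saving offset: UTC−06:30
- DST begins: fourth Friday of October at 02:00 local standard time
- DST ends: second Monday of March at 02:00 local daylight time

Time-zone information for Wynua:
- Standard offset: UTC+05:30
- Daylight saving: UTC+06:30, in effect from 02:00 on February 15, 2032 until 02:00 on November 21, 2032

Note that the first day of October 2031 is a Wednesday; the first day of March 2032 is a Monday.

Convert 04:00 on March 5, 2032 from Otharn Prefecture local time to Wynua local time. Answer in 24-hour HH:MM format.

17:00

1 October 2031 is a Wednesday, so the first Friday is October 3 and the fourth is October 24.
1 March 2032 is a Monday, so the first Monday is March 1 and the second is March 8.
March 5, 2032 falls between 24 October 2031 and 8 March 2032, so daylight saving is in effect and Otharn Prefecture is at UTC−06:30.
04:00 Otharn Prefecture + 6h30m = 10:30 UTC.
At the standard offset (UTC+05:30), 10:30 UTC + 5h30m = 16:00 Wynua standard time.
Daylight saving runs 15 February – 21 November; the standard-time date in Wynua, March 5, 2032, is inside that window, so Wynua is at UTC+06:30.
10:30 UTC + 6h30m = 17:00 Wynua.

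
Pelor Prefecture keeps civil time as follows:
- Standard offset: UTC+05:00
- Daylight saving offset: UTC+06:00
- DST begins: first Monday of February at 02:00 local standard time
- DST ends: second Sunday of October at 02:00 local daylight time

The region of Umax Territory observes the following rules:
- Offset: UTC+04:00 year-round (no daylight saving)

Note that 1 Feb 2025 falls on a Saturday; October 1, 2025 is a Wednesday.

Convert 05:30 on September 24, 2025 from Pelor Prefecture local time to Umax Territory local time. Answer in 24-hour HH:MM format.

03:30

1 February 2025 is a Saturday, so the first Monday is February 3.
1 October 2025 is a Wednesday, so the first Sunday is October 5 and the second is October 12.
September 24, 2025 falls between 3 February and 12 October, so daylight saving is in effect and Pelor Prefecture is at UTC+06:00.
05:30 Pelor Prefecture − 6h = 23:30 UTC (rolling into the previous day, 23 September 2025).
Umax Territory has no daylight saving, so its offset is UTC+04:00 year-round.
23:30 UTC + 4h = 03:30 Umax Territory (rolling into the next day, 24 September 2025).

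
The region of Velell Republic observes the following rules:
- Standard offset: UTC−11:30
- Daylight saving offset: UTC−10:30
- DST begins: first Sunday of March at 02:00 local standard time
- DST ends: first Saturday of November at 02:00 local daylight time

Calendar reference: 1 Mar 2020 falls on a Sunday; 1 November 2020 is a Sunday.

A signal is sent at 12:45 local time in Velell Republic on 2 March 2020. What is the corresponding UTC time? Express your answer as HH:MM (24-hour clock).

23:15

1 March 2020 is a Sunday, so the first Sunday is March 1.
1 November 2020 is a Sunday, so the first Saturday is November 7.
Daylight saving runs 1 March – 7 November; 2 March 2020 is inside that window, so Velell Republic is at UTC−10:30.
12:45 local + 10h30m = 23:15 UTC.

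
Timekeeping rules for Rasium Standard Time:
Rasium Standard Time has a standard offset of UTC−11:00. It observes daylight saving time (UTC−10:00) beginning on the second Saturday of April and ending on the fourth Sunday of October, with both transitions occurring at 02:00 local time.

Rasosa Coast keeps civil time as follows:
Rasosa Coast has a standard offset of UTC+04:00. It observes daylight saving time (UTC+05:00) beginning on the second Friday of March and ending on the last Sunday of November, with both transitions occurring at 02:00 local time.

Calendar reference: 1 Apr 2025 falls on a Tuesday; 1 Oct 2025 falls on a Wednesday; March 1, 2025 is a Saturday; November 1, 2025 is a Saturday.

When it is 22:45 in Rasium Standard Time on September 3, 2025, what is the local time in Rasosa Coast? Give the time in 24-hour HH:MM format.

13:45

1 April 2025 is a Tuesday, so the first Saturday is April 5 and the second is April 12.
1 October 2025 is a Wednesday, so the first Sunday is October 5 and the fourth is October 26.
September 3, 2025 falls between 12 April and 26 October, so daylight saving is in effect and Rasium Standard Time is at UTC−10:00.
22:45 Rasium Standard Time + 10h = 08:45 UTC (rolling into the next day, 4 September 2025).
1 March 2025 is a Saturday, so the first Friday is March 7 and the second is March 14.
1 November 2025 is a Saturday, so Sundays fall on 2, 9, 16, 23, 30; the last is November 30.
At the standard offset (UTC+04:00), 08:45 UTC + 4h = 12:45 Rasosa Coast standard time.
The standard-time date in Rasosa Coast, September 4, 2025, falls between 14 March and 30 November, so daylight saving is in effect and Rasosa Coast is at UTC+05:00.
08:45 UTC + 5h = 13:45 Rasosa Coast.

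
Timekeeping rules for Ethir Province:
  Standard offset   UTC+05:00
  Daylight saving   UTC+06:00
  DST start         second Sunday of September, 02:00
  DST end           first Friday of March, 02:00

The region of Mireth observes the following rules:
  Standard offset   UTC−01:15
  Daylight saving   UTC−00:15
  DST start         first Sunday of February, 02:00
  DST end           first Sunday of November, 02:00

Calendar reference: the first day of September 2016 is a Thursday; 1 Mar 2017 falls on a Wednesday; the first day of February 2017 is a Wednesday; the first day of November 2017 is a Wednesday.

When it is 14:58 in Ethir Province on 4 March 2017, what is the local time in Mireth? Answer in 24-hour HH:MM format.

09:43

1 September 2016 is a Thursday, so the first Sunday is September 4 and the second is September 11.
1 March 2017 is a Wednesday, so the first Friday is March 3.
Daylight saving runs 11 September 2016 – 3 March 2017; 4 March 2017 is outside that window, so Ethir Province is on standard time at UTC+05:00.
14:58 Ethir Province − 5h = 09:58 UTC.
1 February 2017 is a Wednesday, so the first Sunday is February 5.
1 November 2017 is a Wednesday, so the first Sunday is November 5.
At the standard offset (UTC−01:15), 09:58 UTC − 1h15m = 08:43 Mireth standard time.
The standard-time date in Mireth, 4 March 2017, falls between 5 February and 5 November, so daylight saving is in effect and Mireth is at UTC−00:15.
09:58 UTC − 0h15m = 09:43 Mireth.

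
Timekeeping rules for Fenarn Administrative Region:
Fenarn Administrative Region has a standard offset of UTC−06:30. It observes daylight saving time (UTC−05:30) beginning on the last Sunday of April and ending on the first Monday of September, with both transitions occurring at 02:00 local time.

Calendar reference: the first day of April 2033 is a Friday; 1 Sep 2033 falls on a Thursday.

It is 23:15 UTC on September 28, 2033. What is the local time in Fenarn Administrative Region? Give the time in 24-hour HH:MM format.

1 April 2033 is a Friday, so Sundays fall on 3, 10, 17, 24; the last is April 24.
1 September 2033 is a Thursday, so the first Monday is September 5.
At the standard offset (UTC−06:30), 23:15 UTC − 6h30m = 16:45 Fenarn Administrative Region standard time.
The standard-time date in Fenarn Administrative Region, September 28, 2033, is outside the daylight-saving period (24 April – 5 September), so Fenarn Administrative Region is on standard time, UTC−06:30.
23:15 UTC − 6h30m = 16:45 local.

16:45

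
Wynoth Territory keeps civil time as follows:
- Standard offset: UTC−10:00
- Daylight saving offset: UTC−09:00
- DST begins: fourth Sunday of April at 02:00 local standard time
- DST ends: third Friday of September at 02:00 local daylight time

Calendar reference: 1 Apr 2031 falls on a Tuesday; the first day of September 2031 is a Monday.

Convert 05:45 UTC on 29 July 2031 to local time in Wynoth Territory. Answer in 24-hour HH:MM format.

1 April 2031 is a Tuesday, so the first Sunday is April 6 and the fourth is April 27.
1 September 2031 is a Monday, so the first Friday is September 5 and the third is September 19.
At the standard offset (UTC−10:00), 05:45 UTC − 10h = 19:45 Wynoth Territory standard time (rolling into the previous day, 28 July 2031).
The standard-time date in Wynoth Territory, 28 July 2031, falls between 27 April and 19 September, so daylight saving is in effect and Wynoth Territory is at UTC−09:00.
05:45 UTC − 9h = 20:45 local (rolling into the previous day, 28 July 2031).

20:45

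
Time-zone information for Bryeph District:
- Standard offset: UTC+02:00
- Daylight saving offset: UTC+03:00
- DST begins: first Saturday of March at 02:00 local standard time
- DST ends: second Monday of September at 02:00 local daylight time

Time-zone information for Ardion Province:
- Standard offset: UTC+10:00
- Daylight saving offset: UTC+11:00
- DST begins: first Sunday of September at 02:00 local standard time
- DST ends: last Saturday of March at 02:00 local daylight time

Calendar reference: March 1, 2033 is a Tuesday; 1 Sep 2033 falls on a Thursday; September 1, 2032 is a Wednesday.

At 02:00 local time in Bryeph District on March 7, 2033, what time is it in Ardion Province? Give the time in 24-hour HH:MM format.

10:00

1 March 2033 is a Tuesday, so the first Saturday is March 5.
1 September 2033 is a Thursday, so the first Monday is September 5 and the second is September 12.
March 7, 2033 falls between 5 March and 12 September, so daylight saving is in effect and Bryeph District is at UTC+03:00.
02:00 Bryeph District − 3h = 23:00 UTC (rolling into the previous day, 6 March 2033).
1 September 2032 is a Wednesday, so the first Sunday is September 5.
1 March 2033 is a Tuesday, so Saturdays fall on 5, 12, 19, 26; the last is March 26.
At the standard offset (UTC+10:00), 23:00 UTC + 10h = 09:00 Ardion Province standard time (rolling into the next day, 7 March 2033).
The standard-time date in Ardion Province, March 7, 2033, falls between 5 September 2032 and 26 March 2033, so daylight saving is in effect and Ardion Province is at UTC+11:00.
23:00 UTC + 11h = 10:00 Ardion Province (rolling into the next day, 7 March 2033).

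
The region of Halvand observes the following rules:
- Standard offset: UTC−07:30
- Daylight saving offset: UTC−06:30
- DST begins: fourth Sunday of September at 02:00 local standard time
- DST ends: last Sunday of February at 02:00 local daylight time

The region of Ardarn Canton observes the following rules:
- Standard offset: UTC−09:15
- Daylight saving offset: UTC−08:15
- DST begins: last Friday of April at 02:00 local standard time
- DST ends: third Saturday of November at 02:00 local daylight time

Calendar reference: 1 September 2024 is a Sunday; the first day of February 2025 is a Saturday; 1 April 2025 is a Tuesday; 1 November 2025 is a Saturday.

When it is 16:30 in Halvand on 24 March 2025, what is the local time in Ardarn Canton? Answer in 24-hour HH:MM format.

1 September 2024 is a Sunday, so the first Sunday is September 1 and the fourth is September 22.
1 February 2025 is a Saturday, so Sundays fall on 2, 9, 16, 23; the last is February 23.
24 March 2025 is outside the daylight-saving period (22 September 2024 – 23 February 2025), so Halvand is on standard time, UTC−07:30.
16:30 Halvand + 7h30m = 00:00 UTC (rolling into the next day, 25 March 2025).
1 April 2025 is a Tuesday, so Fridays fall on 4, 11, 18, 25; the last is April 25.
1 November 2025 is a Saturday, so the first Saturday is November 1 and the third is November 15.
At the standard offset (UTC−09:15), 00:00 UTC − 9h15m = 14:45 Ardarn Canton standard time (rolling into the previous day, 24 March 2025).
The standard-time date in Ardarn Canton, 24 March 2025, does not fall between 25 April and 15 November, so daylight saving is not in effect and Ardarn Canton is at UTC−09:15.
00:00 UTC − 9h15m = 14:45 Ardarn Canton (rolling into the previous day, 24 March 2025).

14:45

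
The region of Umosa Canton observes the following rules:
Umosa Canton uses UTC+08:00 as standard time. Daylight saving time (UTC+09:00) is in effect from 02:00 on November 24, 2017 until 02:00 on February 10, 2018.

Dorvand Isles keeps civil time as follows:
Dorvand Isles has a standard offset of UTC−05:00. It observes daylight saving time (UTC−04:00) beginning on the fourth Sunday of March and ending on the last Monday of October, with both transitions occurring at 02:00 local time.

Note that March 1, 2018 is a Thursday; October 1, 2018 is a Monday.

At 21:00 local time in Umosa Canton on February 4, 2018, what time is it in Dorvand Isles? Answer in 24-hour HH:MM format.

February 4, 2018 lies within the daylight-saving period (24 November 2017 – 10 February 2018), so Umosa Canton is on daylight time, UTC+09:00.
21:00 Umosa Canton − 9h = 12:00 UTC.
1 March 2018 is a Thursday, so the first Sunday is March 4 and the fourth is March 25.
1 October 2018 is a Monday, so Mondays fall on 1, 8, 15, 22, 29; the last is October 29.
At the standard offset (UTC−05:00), 12:00 UTC − 5h = 07:00 Dorvand Isles standard time.
The standard-time date in Dorvand Isles, February 4, 2018, does not fall between 25 March and 29 October, so daylight saving is not in effect and Dorvand Isles is at UTC−05:00.
12:00 UTC − 5h = 07:00 Dorvand Isles.

07:00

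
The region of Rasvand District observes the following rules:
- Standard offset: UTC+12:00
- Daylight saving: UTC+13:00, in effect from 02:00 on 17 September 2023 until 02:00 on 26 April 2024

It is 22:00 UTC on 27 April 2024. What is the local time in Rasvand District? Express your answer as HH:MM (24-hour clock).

At the standard offset (UTC+12:00), 22:00 UTC + 12h = 10:00 Rasvand District standard time (rolling into the next day, 28 April 2024).
Daylight saving runs 17 September 2023 – 26 April 2024; the standard-time date in Rasvand District, 28 April 2024, is outside that window, so Rasvand District is on standard time at UTC+12:00.
22:00 UTC + 12h = 10:00 local (rolling into the next day, 28 April 2024).

10:00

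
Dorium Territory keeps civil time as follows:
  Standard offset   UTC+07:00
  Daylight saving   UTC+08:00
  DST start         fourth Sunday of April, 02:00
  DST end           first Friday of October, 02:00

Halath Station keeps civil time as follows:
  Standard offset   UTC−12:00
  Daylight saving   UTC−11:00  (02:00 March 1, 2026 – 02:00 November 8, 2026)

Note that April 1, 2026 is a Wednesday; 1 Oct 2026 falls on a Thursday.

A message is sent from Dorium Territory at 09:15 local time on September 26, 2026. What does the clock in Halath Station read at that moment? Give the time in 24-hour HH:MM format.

1 April 2026 is a Wednesday, so the first Sunday is April 5 and the fourth is April 26.
1 October 2026 is a Thursday, so the first Friday is October 2.
September 26, 2026 lies within the daylight-saving period (26 April – 2 October), so Dorium Territory is on daylight time, UTC+08:00.
09:15 Dorium Territory − 8h = 01:15 UTC.
At the standard offset (UTC−12:00), 01:15 UTC − 12h = 13:15 Halath Station standard time (rolling into the previous day, 25 September 2026).
The standard-time date in Halath Station, September 25, 2026, falls between 1 March and 8 November, so daylight saving is in effect and Halath Station is at UTC−11:00.
01:15 UTC − 11h = 14:15 Halath Station (rolling into the previous day, 25 September 2026).

14:15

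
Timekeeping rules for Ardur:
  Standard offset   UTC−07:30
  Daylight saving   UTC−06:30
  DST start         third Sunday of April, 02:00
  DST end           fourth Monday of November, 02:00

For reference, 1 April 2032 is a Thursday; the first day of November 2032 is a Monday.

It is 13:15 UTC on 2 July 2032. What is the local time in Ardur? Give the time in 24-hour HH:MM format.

1 April 2032 is a Thursday, so the first Sunday is April 4 and the third is April 18.
1 November 2032 is a Monday, so the first Monday is November 1 and the fourth is November 22.
At the standard offset (UTC−07:30), 13:15 UTC − 7h30m = 05:45 Ardur standard time.
The standard-time date in Ardur, 2 July 2032, falls between 18 April and 22 November, so daylight saving is in effect and Ardur is at UTC−06:30.
13:15 UTC − 6h30m = 06:45 local.

06:45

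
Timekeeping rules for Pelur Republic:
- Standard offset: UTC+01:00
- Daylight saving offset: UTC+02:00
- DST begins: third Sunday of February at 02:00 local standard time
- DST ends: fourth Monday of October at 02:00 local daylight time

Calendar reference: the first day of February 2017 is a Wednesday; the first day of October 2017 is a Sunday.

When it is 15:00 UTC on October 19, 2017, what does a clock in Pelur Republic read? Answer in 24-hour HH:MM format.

1 February 2017 is a Wednesday, so the first Sunday is February 5 and the third is February 19.
1 October 2017 is a Sunday, so the first Monday is October 2 and the fourth is October 23.
At the standard offset (UTC+01:00), 15:00 UTC + 1h = 16:00 Pelur Republic standard time.
The standard-time date in Pelur Republic, October 19, 2017, lies within the daylight-saving period (19 February – 23 October), so Pelur Republic is on daylight time, UTC+02:00.
15:00 UTC + 2h = 17:00 local.

17:00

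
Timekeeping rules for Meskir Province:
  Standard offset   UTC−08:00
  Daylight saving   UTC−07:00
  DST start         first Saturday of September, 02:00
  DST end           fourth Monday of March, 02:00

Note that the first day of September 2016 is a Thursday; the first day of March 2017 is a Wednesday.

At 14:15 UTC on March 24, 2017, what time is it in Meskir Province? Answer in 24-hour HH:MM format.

1 September 2016 is a Thursday, so the first Saturday is September 3.
1 March 2017 is a Wednesday, so the first Monday is March 6 and the fourth is March 27.
At the standard offset (UTC−08:00), 14:15 UTC − 8h = 06:15 Meskir Province standard time.
The standard-time date in Meskir Province, March 24, 2017, falls between 3 September 2016 and 27 March 2017, so daylight saving is in effect and Meskir Province is at UTC−07:00.
14:15 UTC − 7h = 07:15 local.

07:15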